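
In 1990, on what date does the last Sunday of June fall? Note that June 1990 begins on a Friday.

June 1990 begins on a Friday, so the first Sunday is June 3 (2 days later).
June 1990 has 30 days. Adding weeks: 3, 10, 17, 24 — the last one ≤ 30 is the 24th.

June 24, 1990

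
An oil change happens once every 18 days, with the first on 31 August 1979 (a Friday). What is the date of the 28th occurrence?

The 28th occurrence is 27 intervals after the first: 27 × 18 = 486 days after 31 August 1979.
August has 31 days — 0 days to the end of August leaves 486.
From end of August to end of 1979 is 122 days (364 left).
January has 31 days (333 left).
February has 29 days (304 left).
March has 31 days (273 left).
April has 30 days (243 left).
May has 31 days (212 left).
June has 30 days (182 left).
July has 31 days (151 left).
August has 31 days (120 left).
September has 30 days (90 left).
October has 31 days (59 left).
November has 30 days (29 left).
29 days into December → 29 December 1980.

29 December 1980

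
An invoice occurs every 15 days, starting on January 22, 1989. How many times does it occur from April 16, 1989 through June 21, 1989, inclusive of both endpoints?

5

Occurrences land 15·i days after January 22, 1989 for i = 0, 1, 2, …
April 16, 1989 is 84 days after the start; 84 ÷ 15 = 5 remainder 9; since the remainder is 9, round up to i = 6. First occurrence in the window: #7 on April 22, 1989 (6×15 = 90 days in).
June 21, 1989 is 150 days after the start; 150 ÷ 15 = 10 remainder 0. Last occurrence in the window: #11 on June 21, 1989.
Occurrences #7 through #11: 5 in total.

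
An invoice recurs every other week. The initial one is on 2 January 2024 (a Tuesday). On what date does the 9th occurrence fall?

23 April 2024

The 9th occurrence is 8 intervals after the first: 8 × 14 = 112 days after 2 January 2024.
January has 31 days — 29 days to the end of January leaves 83.
February has 29 days (54 left).
March has 31 days (23 left).
23 days into April → 23 April 2024.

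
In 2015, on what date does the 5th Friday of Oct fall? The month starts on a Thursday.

Oct 30, 2015

Oct 2015 begins on a Thursday, so the first Friday is Oct 2 (1 day later).
The 5th Friday is 4 weeks later: 2 + 28 = 30.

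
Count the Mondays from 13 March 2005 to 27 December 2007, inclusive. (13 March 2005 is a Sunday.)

146

13 March 2005 is a Sunday; the first Monday on or after it is 14 March 2005 (1 day later).
From 14 March 2005 to 27 December 2007: 292 + 365 + 361 = 1018 days (rest of 2005, 2006, to 27 December 2007 in 2007).
1018 ÷ 7 = 145 full weeks with remainder 3, so 145 more Mondays after the first → 146.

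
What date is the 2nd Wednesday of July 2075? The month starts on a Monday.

July 2075 begins on a Monday, so the first Wednesday is July 3 (2 days later).
The 2nd Wednesday is 1 weeks later: 3 + 7 = 10.

10 July 2075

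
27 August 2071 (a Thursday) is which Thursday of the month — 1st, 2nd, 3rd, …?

Day 27 falls in week ⌈27/7⌉ of the month.
Days 1–7 hold the 1st Thursday, 8–14 the 2nd, 15–21 the 3rd, 22–28 the 4th, 29–31 the 5th.
27 is in the range for the 4th.

4th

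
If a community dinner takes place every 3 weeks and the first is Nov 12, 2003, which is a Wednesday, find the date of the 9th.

The 9th occurrence is 8 intervals after the first: 8 × 21 = 168 days after Nov 12, 2003.
Nov has 30 days — 18 days to the end of Nov leaves 150.
Dec has 31 days (119 left).
Jan has 31 days (88 left).
Feb has 29 days (59 left).
Mar has 31 days (28 left).
28 days into Apr → Apr 28, 2004.

Apr 28, 2004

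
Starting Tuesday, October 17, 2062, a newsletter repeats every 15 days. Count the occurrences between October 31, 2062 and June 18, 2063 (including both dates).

Occurrences land 15·i days after October 17, 2062 for i = 0, 1, 2, …
October 31, 2062 is 14 days after the start; 14 ÷ 15 = 0 remainder 14; since the remainder is 14, round up to i = 1. First occurrence in the window: #2 on November 1, 2062 (1×15 = 15 days in).
June 18, 2063 is 244 days after the start; 244 ÷ 15 = 16 remainder 4. Last occurrence in the window: #17 on June 14, 2063.
Occurrences #2 through #17: 16 in total.

16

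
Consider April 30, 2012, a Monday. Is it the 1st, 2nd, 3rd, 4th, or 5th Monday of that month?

5th

Day 30 falls in week ⌈30/7⌉ of the month.
Days 1–7 hold the 1st Monday, 8–14 the 2nd, 15–21 the 3rd, 22–28 the 4th, 29–31 the 5th.
30 is in the range for the 5th.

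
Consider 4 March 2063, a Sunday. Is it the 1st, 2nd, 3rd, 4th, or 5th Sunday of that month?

Day 4 falls in week ⌈4/7⌉ of the month.
Days 1–7 hold the 1st Sunday, 8–14 the 2nd, 15–21 the 3rd, 22–28 the 4th, 29–31 the 5th.
4 is in the range for the 1st.

1st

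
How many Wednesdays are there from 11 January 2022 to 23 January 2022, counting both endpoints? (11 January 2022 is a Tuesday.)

11 January 2022 is a Tuesday; the first Wednesday on or after it is 12 January 2022 (1 day later).
From 12 January 2022 to 23 January 2022 is 23 − 12 = 11 days.
11 ÷ 7 = 1 full weeks with remainder 4, so 1 more Wednesdays after the first → 2.

2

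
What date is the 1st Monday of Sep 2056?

The first Monday of Sep 2056 is Sep 4.

Sep 4, 2056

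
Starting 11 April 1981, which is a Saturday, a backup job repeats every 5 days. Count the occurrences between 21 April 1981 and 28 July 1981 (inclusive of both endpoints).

Occurrences land 5·i days after 11 April 1981 for i = 0, 1, 2, …
21 April 1981 is 10 days after the start; 10 ÷ 5 = 2 remainder 0. First occurrence in the window: #3 on 21 April 1981 (2×5 = 10 days in).
28 July 1981 is 108 days after the start; 108 ÷ 5 = 21 remainder 3. Last occurrence in the window: #22 on 25 July 1981.
Occurrences #3 through #22: 20 in total.

20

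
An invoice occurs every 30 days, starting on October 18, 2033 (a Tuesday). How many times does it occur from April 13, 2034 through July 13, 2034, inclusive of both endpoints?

3

Occurrences land 30·i days after October 18, 2033 for i = 0, 1, 2, …
April 13, 2034 is 177 days after the start; 177 ÷ 30 = 5 remainder 27; since the remainder is 27, round up to i = 6. First occurrence in the window: #7 on April 16, 2034 (6×30 = 180 days in).
July 13, 2034 is 268 days after the start; 268 ÷ 30 = 8 remainder 28. Last occurrence in the window: #9 on June 15, 2034.
Occurrences #7 through #9: 3 in total.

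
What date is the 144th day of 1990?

May 24, 1990

Jan has 31 days (144 − 31 = 113 remain).
Feb has 28 days (113 − 28 = 85 remain).
Mar has 31 days (85 − 31 = 54 remain).
Apr has 30 days (54 − 30 = 24 remain).
24 into May → May 24.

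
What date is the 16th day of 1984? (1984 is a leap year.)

16 into January → January 16.

16 January 1984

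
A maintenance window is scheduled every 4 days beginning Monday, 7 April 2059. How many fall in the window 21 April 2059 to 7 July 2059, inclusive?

19

Occurrences land 4·i days after 7 April 2059 for i = 0, 1, 2, …
21 April 2059 is 14 days after the start; 14 ÷ 4 = 3 remainder 2; since the remainder is 2, round up to i = 4. First occurrence in the window: #5 on 23 April 2059 (4×4 = 16 days in).
7 July 2059 is 91 days after the start; 91 ÷ 4 = 22 remainder 3. Last occurrence in the window: #23 on 4 July 2059.
Occurrences #5 through #23: 19 in total.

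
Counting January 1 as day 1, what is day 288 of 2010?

January has 31 days (288 − 31 = 257 remain).
February has 28 days (257 − 28 = 229 remain).
March has 31 days (229 − 31 = 198 remain).
April has 30 days (198 − 30 = 168 remain).
May has 31 days (168 − 31 = 137 remain).
June has 30 days (137 − 30 = 107 remain).
July has 31 days (107 − 31 = 76 remain).
August has 31 days (76 − 31 = 45 remain).
September has 30 days (45 − 30 = 15 remain).
15 into October → October 15.

15 October 2010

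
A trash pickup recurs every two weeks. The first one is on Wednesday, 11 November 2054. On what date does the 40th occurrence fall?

The 40th occurrence is 39 intervals after the first: 39 × 14 = 546 days after 11 November 2054.
November has 30 days — 19 days to the end of November leaves 527.
From end of November to end of 2054 is 31 days (496 left).
2055 has 365 days (131 left).
January has 31 days (100 left).
February has 29 days (71 left).
March has 31 days (40 left).
April has 30 days (10 left).
10 days into May → 10 May 2056.

10 May 2056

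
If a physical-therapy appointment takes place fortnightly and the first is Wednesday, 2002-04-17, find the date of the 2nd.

The 2nd occurrence is 1 interval after the first: 1 × 14 = 14 days after 2002-04-17.
April has 30 days — 13 days to the end of April leaves 1.
1 day into May → 2002-05-01.

2002-05-01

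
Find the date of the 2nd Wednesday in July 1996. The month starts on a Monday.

1996-07-10

July 1996 begins on a Monday, so the first Wednesday is July 3 (2 days later).
The 2nd Wednesday is 1 weeks later: 3 + 7 = 10.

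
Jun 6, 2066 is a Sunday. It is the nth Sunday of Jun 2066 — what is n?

Day 6 falls in week ⌈6/7⌉ of the month.
Days 1–7 hold the 1st Sunday, 8–14 the 2nd, 15–21 the 3rd, 22–28 the 4th, 29–31 the 5th.
6 is in the range for the 1st.

1st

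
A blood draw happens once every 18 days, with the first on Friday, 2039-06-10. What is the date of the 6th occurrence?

2039-09-08

The 6th occurrence is 5 intervals after the first: 5 × 18 = 90 days after 2039-06-10.
June has 30 days — 20 days to the end of June leaves 70.
July has 31 days (39 left).
August has 31 days (8 left).
8 days into September → 2039-09-08.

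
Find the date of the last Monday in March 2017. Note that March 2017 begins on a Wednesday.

March 2017 begins on a Wednesday, so the first Monday is March 6 (5 days later).
March 2017 has 31 days. Adding weeks: 6, 13, 20, 27 — the last one ≤ 31 is the 27th.

March 27, 2017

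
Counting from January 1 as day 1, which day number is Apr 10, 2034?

Days in months before Apr: 31 + 28 + 31 = 90.
Plus 10 days into Apr → day 100.

100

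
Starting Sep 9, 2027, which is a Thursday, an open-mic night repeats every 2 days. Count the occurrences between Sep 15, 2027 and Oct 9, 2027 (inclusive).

13

Occurrences land 2·i days after Sep 9, 2027 for i = 0, 1, 2, …
Sep 15, 2027 is 6 days after the start; 6 ÷ 2 = 3 remainder 0. First occurrence in the window: #4 on Sep 15, 2027 (3×2 = 6 days in).
Oct 9, 2027 is 30 days after the start; 30 ÷ 2 = 15 remainder 0. Last occurrence in the window: #16 on Oct 9, 2027.
Occurrences #4 through #16: 13 in total.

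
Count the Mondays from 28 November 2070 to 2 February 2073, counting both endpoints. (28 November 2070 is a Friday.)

28 November 2070 is a Friday; the first Monday on or after it is 1 December 2070 (3 days later).
From 1 December 2070 to 2 February 2073: 30 + 365 + 366 + 33 = 794 days (rest of 2070, 2071, 2072, to 2 February 2073 in 2073).
794 ÷ 7 = 113 full weeks with remainder 3, so 113 more Mondays after the first → 114.

114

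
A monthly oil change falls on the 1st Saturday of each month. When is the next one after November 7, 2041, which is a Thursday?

November 2041 starts on a Friday, so its 1st Saturday is November 2, 2041 (1 day in).
That is not after November 7, 2041, so look at December 2041.
December 2041 starts on a Sunday, so its 1st Saturday is December 7, 2041 (6 days in).

December 7, 2041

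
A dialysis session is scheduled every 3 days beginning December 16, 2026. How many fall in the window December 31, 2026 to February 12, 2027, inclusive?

Occurrences land 3·i days after December 16, 2026 for i = 0, 1, 2, …
December 31, 2026 is 15 days after the start; 15 ÷ 3 = 5 remainder 0. First occurrence in the window: #6 on December 31, 2026 (5×3 = 15 days in).
February 12, 2027 is 58 days after the start; 58 ÷ 3 = 19 remainder 1. Last occurrence in the window: #20 on February 11, 2027.
Occurrences #6 through #20: 15 in total.

15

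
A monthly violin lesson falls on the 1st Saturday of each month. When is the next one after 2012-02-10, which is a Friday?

February 2012 starts on a Wednesday, so its 1st Saturday is 2012-02-04 (3 days in).
That is not after 2012-02-10, so look at March 2012.
March 2012 starts on a Thursday, so its 1st Saturday is 2012-03-03 (2 days in).

2012-03-03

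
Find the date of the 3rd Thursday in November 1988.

The first Thursday of November 1988 is November 3.
The 3rd Thursday is 2 weeks later: 3 + 14 = 17.

November 17, 1988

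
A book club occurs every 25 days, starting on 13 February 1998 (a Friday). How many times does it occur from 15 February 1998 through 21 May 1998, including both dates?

Occurrences land 25·i days after 13 February 1998 for i = 0, 1, 2, …
15 February 1998 is 2 days after the start; 2 ÷ 25 = 0 remainder 2; since the remainder is 2, round up to i = 1. First occurrence in the window: #2 on 10 March 1998 (1×25 = 25 days in).
21 May 1998 is 97 days after the start; 97 ÷ 25 = 3 remainder 22. Last occurrence in the window: #4 on 29 April 1998.
Occurrences #2 through #4: 3 in total.

3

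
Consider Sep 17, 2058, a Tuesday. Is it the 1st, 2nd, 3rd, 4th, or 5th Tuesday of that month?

3rd

Day 17 falls in week ⌈17/7⌉ of the month.
Days 1–7 hold the 1st Tuesday, 8–14 the 2nd, 15–21 the 3rd, 22–28 the 4th, 29–31 the 5th.
17 is in the range for the 3rd.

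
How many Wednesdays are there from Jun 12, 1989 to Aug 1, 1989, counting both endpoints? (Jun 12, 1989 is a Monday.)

Jun 12, 1989 is a Monday; the first Wednesday on or after it is Jun 14, 1989 (2 days later).
From Jun 14, 1989 to Aug 1, 1989: 16 + 31 + 1 = 48 days (rest of Jun, Jul, Aug).
48 ÷ 7 = 6 full weeks with remainder 6, so 6 more Wednesdays after the first → 7.

7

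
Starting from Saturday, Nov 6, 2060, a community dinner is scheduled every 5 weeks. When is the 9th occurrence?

Aug 13, 2061

The 9th occurrence is 8 intervals after the first: 8 × 35 = 280 days after Nov 6, 2060.
Nov has 30 days — 24 days to the end of Nov leaves 256.
Dec has 31 days (225 left).
Jan has 31 days (194 left).
Feb has 28 days (166 left).
Mar has 31 days (135 left).
Apr has 30 days (105 left).
May has 31 days (74 left).
Jun has 30 days (44 left).
Jul has 31 days (13 left).
13 days into Aug → Aug 13, 2061.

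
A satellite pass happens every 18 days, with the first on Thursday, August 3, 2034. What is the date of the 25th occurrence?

The 25th occurrence is 24 intervals after the first: 24 × 18 = 432 days after August 3, 2034.
August has 31 days — 28 days to the end of August leaves 404.
From end of August to end of 2034 is 122 days (282 left).
January has 31 days (251 left).
February has 28 days (223 left).
March has 31 days (192 left).
April has 30 days (162 left).
May has 31 days (131 left).
June has 30 days (101 left).
July has 31 days (70 left).
August has 31 days (39 left).
September has 30 days (9 left).
9 days into October → October 9, 2035.

October 9, 2035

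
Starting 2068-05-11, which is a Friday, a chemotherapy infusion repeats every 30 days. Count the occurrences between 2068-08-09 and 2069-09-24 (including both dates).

14

Occurrences land 30·i days after 2068-05-11 for i = 0, 1, 2, …
2068-08-09 is 90 days after the start; 90 ÷ 30 = 3 remainder 0. First occurrence in the window: #4 on 2068-08-09 (3×30 = 90 days in).
2069-09-24 is 501 days after the start; 501 ÷ 30 = 16 remainder 21. Last occurrence in the window: #17 on 2069-09-03.
Occurrences #4 through #17: 14 in total.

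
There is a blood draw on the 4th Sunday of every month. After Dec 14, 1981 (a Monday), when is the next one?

Dec 27, 1981

Dec 1981 starts on a Tuesday; its first Sunday is the 6th, so the 4th Sunday is the 27th — Dec 27, 1981.
Dec 27, 1981 is after Dec 14, 1981, so that is the next one.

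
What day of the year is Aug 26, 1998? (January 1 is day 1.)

Days in months before Aug: 31 + 28 + 31 + 30 + 31 + 30 + 31 = 212.
Plus 26 days into Aug → day 238.

238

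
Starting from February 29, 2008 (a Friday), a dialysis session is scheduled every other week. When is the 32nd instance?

The 32nd occurrence is 31 intervals after the first: 31 × 14 = 434 days after February 29, 2008.
February has 29 days — 0 days to the end of February leaves 434.
From end of February to end of 2008 is 306 days (128 left).
January has 31 days (97 left).
February has 28 days (69 left).
March has 31 days (38 left).
April has 30 days (8 left).
8 days into May → May 8, 2009.

May 8, 2009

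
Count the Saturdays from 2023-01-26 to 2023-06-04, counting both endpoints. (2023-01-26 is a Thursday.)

2023-01-26 is a Thursday; the first Saturday on or after it is 2023-01-28 (2 days later).
From 2023-01-28 to 2023-06-04: 3 + 28 + 31 + 30 + 31 + 4 = 127 days (rest of January, February, March, April, May, June).
127 ÷ 7 = 18 full weeks with remainder 1, so 18 more Saturdays after the first → 19.

19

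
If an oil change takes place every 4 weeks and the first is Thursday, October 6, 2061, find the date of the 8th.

April 20, 2062

The 8th occurrence is 7 intervals after the first: 7 × 28 = 196 days after October 6, 2061.
October has 31 days — 25 days to the end of October leaves 171.
November has 30 days (141 left).
December has 31 days (110 left).
January has 31 days (79 left).
February has 28 days (51 left).
March has 31 days (20 left).
20 days into April → April 20, 2062.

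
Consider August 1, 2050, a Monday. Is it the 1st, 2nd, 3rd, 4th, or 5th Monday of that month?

1st

Day 1 falls in week ⌈1/7⌉ of the month.
Days 1–7 hold the 1st Monday, 8–14 the 2nd, 15–21 the 3rd, 22–28 the 4th, 29–31 the 5th.
1 is in the range for the 1st.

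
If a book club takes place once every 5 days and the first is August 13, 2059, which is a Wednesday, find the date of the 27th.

December 21, 2059

The 27th occurrence is 26 intervals after the first: 26 × 5 = 130 days after August 13, 2059.
August has 31 days — 18 days to the end of August leaves 112.
September has 30 days (82 left).
October has 31 days (51 left).
November has 30 days (21 left).
21 days into December → December 21, 2059.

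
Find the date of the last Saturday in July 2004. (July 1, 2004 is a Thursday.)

July 2004 begins on a Thursday, so the first Saturday is July 3 (2 days later).
July 2004 has 31 days. Adding weeks: 3, 10, 17, 24, 31 — the last one ≤ 31 is the 31st.

2004-07-31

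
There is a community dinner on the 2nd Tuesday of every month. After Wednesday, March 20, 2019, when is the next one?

April 9, 2019

March 2019 starts on a Friday; its first Tuesday is the 5th, so the 2nd Tuesday is the 12th — March 12, 2019.
That is not after March 20, 2019, so look at April 2019.
April 2019 starts on a Monday; its first Tuesday is the 2nd, so the 2nd Tuesday is the 9th — April 9, 2019.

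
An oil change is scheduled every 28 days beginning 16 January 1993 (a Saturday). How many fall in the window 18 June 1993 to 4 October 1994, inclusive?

Occurrences land 28·i days after 16 January 1993 for i = 0, 1, 2, …
18 June 1993 is 153 days after the start; 153 ÷ 28 = 5 remainder 13; since the remainder is 13, round up to i = 6. First occurrence in the window: #7 on 3 July 1993 (6×28 = 168 days in).
4 October 1994 is 626 days after the start; 626 ÷ 28 = 22 remainder 10. Last occurrence in the window: #23 on 24 September 1994.
Occurrences #7 through #23: 17 in total.

17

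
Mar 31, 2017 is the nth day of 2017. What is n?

90

Days in months before Mar: 31 + 28 = 59.
Plus 31 days into Mar → day 90.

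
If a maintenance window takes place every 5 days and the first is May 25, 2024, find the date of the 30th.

Oct 17, 2024

The 30th occurrence is 29 intervals after the first: 29 × 5 = 145 days after May 25, 2024.
May has 31 days — 6 days to the end of May leaves 139.
Jun has 30 days (109 left).
Jul has 31 days (78 left).
Aug has 31 days (47 left).
Sep has 30 days (17 left).
17 days into Oct → Oct 17, 2024.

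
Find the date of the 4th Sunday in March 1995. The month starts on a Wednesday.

March 1995 begins on a Wednesday, so the first Sunday is March 5 (4 days later).
The 4th Sunday is 3 weeks later: 5 + 21 = 26.

1995-03-26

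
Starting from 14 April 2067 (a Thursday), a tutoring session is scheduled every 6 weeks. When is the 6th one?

The 6th occurrence is 5 intervals after the first: 5 × 42 = 210 days after 14 April 2067.
April has 30 days — 16 days to the end of April leaves 194.
May has 31 days (163 left).
June has 30 days (133 left).
July has 31 days (102 left).
August has 31 days (71 left).
September has 30 days (41 left).
October has 31 days (10 left).
10 days into November → 10 November 2067.

10 November 2067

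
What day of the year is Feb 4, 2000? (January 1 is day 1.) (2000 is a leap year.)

Days in months before Feb: 31 = 31.
Plus 4 days into Feb → day 35.

35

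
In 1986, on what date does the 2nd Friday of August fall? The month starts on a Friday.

August 1986 begins on a Friday, so the first Friday is August 1.
The 2nd Friday is 1 weeks later: 1 + 7 = 8.

8 August 1986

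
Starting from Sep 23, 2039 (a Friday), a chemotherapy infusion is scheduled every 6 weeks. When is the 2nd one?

The 2nd occurrence is 1 interval after the first: 1 × 42 = 42 days after Sep 23, 2039.
Sep has 30 days — 7 days to the end of Sep leaves 35.
Oct has 31 days (4 left).
4 days into Nov → Nov 4, 2039.

Nov 4, 2039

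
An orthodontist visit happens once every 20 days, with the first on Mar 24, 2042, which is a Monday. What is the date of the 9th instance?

Aug 31, 2042

The 9th occurrence is 8 intervals after the first: 8 × 20 = 160 days after Mar 24, 2042.
Mar has 31 days — 7 days to the end of Mar leaves 153.
Apr has 30 days (123 left).
May has 31 days (92 left).
Jun has 30 days (62 left).
Jul has 31 days (31 left).
31 days into Aug → Aug 31, 2042.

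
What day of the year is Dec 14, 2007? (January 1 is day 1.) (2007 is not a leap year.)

348

Days in months before Dec: 31 + 28 + 31 + 30 + 31 + 30 + 31 + 31 + 30 + 31 + 30 = 334.
Plus 14 days into Dec → day 348.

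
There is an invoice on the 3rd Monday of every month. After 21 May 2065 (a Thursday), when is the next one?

15 June 2065

May 2065 starts on a Friday; its first Monday is the 4th, so the 3rd Monday is the 18th — 18 May 2065.
That is not after 21 May 2065, so look at June 2065.
June 2065 starts on a Monday; its first Monday is the 1st, so the 3rd Monday is the 15th — 15 June 2065.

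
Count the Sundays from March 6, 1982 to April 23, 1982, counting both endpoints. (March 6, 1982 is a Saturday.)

March 6, 1982 is a Saturday; the first Sunday on or after it is March 7, 1982 (1 day later).
From March 7, 1982 to April 23, 1982: 24 + 23 = 47 days (rest of March, April).
47 ÷ 7 = 6 full weeks with remainder 5, so 6 more Sundays after the first → 7.

7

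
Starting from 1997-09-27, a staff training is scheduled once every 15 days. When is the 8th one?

The 8th occurrence is 7 intervals after the first: 7 × 15 = 105 days after 1997-09-27.
September has 30 days — 3 days to the end of September leaves 102.
October has 31 days (71 left).
November has 30 days (41 left).
December has 31 days (10 left).
10 days into January → 1998-01-10.

1998-01-10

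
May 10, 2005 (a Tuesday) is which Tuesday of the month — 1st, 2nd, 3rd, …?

2nd

Day 10 falls in week ⌈10/7⌉ of the month.
Days 1–7 hold the 1st Tuesday, 8–14 the 2nd, 15–21 the 3rd, 22–28 the 4th, 29–31 the 5th.
10 is in the range for the 2nd.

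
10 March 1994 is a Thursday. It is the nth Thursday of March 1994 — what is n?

Day 10 falls in week ⌈10/7⌉ of the month.
Days 1–7 hold the 1st Thursday, 8–14 the 2nd, 15–21 the 3rd, 22–28 the 4th, 29–31 the 5th.
10 is in the range for the 2nd.

2nd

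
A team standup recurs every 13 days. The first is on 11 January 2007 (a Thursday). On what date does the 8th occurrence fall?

The 8th occurrence is 7 intervals after the first: 7 × 13 = 91 days after 11 January 2007.
January has 31 days — 20 days to the end of January leaves 71.
February has 28 days (43 left).
March has 31 days (12 left).
12 days into April → 12 April 2007.

12 April 2007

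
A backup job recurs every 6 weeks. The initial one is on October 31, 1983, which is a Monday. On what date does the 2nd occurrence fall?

The 2nd occurrence is 1 interval after the first: 1 × 42 = 42 days after October 31, 1983.
October has 31 days — 0 days to the end of October leaves 42.
November has 30 days (12 left).
12 days into December → December 12, 1983.

December 12, 1983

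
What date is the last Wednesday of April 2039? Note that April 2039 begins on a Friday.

April 2039 begins on a Friday, so the first Wednesday is April 6 (5 days later).
April 2039 has 30 days. Adding weeks: 6, 13, 20, 27 — the last one ≤ 30 is the 27th.

2039-04-27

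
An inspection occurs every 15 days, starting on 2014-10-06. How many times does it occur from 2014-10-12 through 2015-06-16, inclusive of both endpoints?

Occurrences land 15·i days after 2014-10-06 for i = 0, 1, 2, …
2014-10-12 is 6 days after the start; 6 ÷ 15 = 0 remainder 6; since the remainder is 6, round up to i = 1. First occurrence in the window: #2 on 2014-10-21 (1×15 = 15 days in).
2015-06-16 is 253 days after the start; 253 ÷ 15 = 16 remainder 13. Last occurrence in the window: #17 on 2015-06-03.
Occurrences #2 through #17: 16 in total.

16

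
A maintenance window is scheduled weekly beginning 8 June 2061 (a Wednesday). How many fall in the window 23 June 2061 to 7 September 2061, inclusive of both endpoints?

Occurrences land 7·i days after 8 June 2061 for i = 0, 1, 2, …
23 June 2061 is 15 days after the start; 15 ÷ 7 = 2 remainder 1; since the remainder is 1, round up to i = 3. First occurrence in the window: #4 on 29 June 2061 (3×7 = 21 days in).
7 September 2061 is 91 days after the start; 91 ÷ 7 = 13 remainder 0. Last occurrence in the window: #14 on 7 September 2061.
Occurrences #4 through #14: 11 in total.

11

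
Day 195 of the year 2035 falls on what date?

14 July 2035

January has 31 days (195 − 31 = 164 remain).
February has 28 days (164 − 28 = 136 remain).
March has 31 days (136 − 31 = 105 remain).
April has 30 days (105 − 30 = 75 remain).
May has 31 days (75 − 31 = 44 remain).
June has 30 days (44 − 30 = 14 remain).
14 into July → July 14.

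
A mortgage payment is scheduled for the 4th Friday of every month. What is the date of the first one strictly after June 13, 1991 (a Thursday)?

June 28, 1991

June 1991 starts on a Saturday; its first Friday is the 7th, so the 4th Friday is the 28th — June 28, 1991.
June 28, 1991 is after June 13, 1991, so that is the next one.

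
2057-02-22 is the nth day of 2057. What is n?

53

Days in months before February: 31 = 31.
Plus 22 days into February → day 53.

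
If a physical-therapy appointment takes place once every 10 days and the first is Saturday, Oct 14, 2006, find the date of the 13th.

The 13th occurrence is 12 intervals after the first: 12 × 10 = 120 days after Oct 14, 2006.
Oct has 31 days — 17 days to the end of Oct leaves 103.
Nov has 30 days (73 left).
Dec has 31 days (42 left).
Jan has 31 days (11 left).
11 days into Feb → Feb 11, 2007.

Feb 11, 2007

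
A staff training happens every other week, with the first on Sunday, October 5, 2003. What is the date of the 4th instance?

November 16, 2003

The 4th occurrence is 3 intervals after the first: 3 × 14 = 42 days after October 5, 2003.
October has 31 days — 26 days to the end of October leaves 16.
16 days into November → November 16, 2003.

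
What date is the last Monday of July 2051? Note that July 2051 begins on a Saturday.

31 July 2051

July 2051 begins on a Saturday, so the first Monday is July 3 (2 days later).
July 2051 has 31 days. Adding weeks: 3, 10, 17, 24, 31 — the last one ≤ 31 is the 31st.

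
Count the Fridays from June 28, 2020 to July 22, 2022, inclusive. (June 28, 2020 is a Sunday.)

108

June 28, 2020 is a Sunday; the first Friday on or after it is July 3, 2020 (5 days later).
From July 3, 2020 to July 22, 2022: 181 + 365 + 203 = 749 days (rest of 2020, 2021, to July 22, 2022 in 2022).
749 ÷ 7 = 107 full weeks with remainder 0, so 107 more Fridays after the first → 108.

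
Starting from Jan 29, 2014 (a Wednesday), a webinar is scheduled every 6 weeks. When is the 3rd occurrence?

The 3rd occurrence is 2 intervals after the first: 2 × 42 = 84 days after Jan 29, 2014.
Jan has 31 days — 2 days to the end of Jan leaves 82.
Feb has 28 days (54 left).
Mar has 31 days (23 left).
23 days into Apr → Apr 23, 2014.

Apr 23, 2014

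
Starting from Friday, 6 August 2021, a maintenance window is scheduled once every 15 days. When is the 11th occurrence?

3 January 2022

The 11th occurrence is 10 intervals after the first: 10 × 15 = 150 days after 6 August 2021.
August has 31 days — 25 days to the end of August leaves 125.
September has 30 days (95 left).
October has 31 days (64 left).
November has 30 days (34 left).
December has 31 days (3 left).
3 days into January → 3 January 2022.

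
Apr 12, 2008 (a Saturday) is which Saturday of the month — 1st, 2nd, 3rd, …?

2nd

Day 12 falls in week ⌈12/7⌉ of the month.
Days 1–7 hold the 1st Saturday, 8–14 the 2nd, 15–21 the 3rd, 22–28 the 4th, 29–31 the 5th.
12 is in the range for the 2nd.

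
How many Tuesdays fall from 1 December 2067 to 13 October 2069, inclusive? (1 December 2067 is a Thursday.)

1 December 2067 is a Thursday; the first Tuesday on or after it is 6 December 2067 (5 days later).
From 6 December 2067 to 13 October 2069: 25 + 366 + 286 = 677 days (rest of 2067, 2068, to 13 October 2069 in 2069).
677 ÷ 7 = 96 full weeks with remainder 5, so 96 more Tuesdays after the first → 97.

97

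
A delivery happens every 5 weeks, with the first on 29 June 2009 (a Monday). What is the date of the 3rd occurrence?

7 September 2009

The 3rd occurrence is 2 intervals after the first: 2 × 35 = 70 days after 29 June 2009.
June has 30 days — 1 day to the end of June leaves 69.
July has 31 days (38 left).
August has 31 days (7 left).
7 days into September → 7 September 2009.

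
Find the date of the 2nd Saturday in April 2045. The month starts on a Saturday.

April 2045 begins on a Saturday, so the first Saturday is April 1.
The 2nd Saturday is 1 weeks later: 1 + 7 = 8.

8 April 2045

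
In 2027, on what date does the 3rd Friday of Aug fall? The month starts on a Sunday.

Aug 20, 2027

Aug 2027 begins on a Sunday, so the first Friday is Aug 6 (5 days later).
The 3rd Friday is 2 weeks later: 6 + 14 = 20.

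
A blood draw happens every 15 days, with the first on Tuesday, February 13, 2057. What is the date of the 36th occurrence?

The 36th occurrence is 35 intervals after the first: 35 × 15 = 525 days after February 13, 2057.
February has 28 days — 15 days to the end of February leaves 510.
From end of February to end of 2057 is 306 days (204 left).
January has 31 days (173 left).
February has 28 days (145 left).
March has 31 days (114 left).
April has 30 days (84 left).
May has 31 days (53 left).
June has 30 days (23 left).
23 days into July → July 23, 2058.

July 23, 2058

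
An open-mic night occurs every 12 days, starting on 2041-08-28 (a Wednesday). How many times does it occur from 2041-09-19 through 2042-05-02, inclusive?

Occurrences land 12·i days after 2041-08-28 for i = 0, 1, 2, …
2041-09-19 is 22 days after the start; 22 ÷ 12 = 1 remainder 10; since the remainder is 10, round up to i = 2. First occurrence in the window: #3 on 2041-09-21 (2×12 = 24 days in).
2042-05-02 is 247 days after the start; 247 ÷ 12 = 20 remainder 7. Last occurrence in the window: #21 on 2042-04-25.
Occurrences #3 through #21: 19 in total.

19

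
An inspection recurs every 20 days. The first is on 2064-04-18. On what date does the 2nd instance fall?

2064-05-08

The 2nd occurrence is 1 interval after the first: 1 × 20 = 20 days after 2064-04-18.
April has 30 days — 12 days to the end of April leaves 8.
8 days into May → 2064-05-08.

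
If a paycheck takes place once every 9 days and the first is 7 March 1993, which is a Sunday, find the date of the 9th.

18 May 1993

The 9th occurrence is 8 intervals after the first: 8 × 9 = 72 days after 7 March 1993.
March has 31 days — 24 days to the end of March leaves 48.
April has 30 days (18 left).
18 days into May → 18 May 1993.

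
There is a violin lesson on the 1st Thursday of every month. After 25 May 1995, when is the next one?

1 June 1995

May 1995 starts on a Monday, so its 1st Thursday is 4 May 1995 (3 days in).
That is not after 25 May 1995, so look at June 1995.
June 1995 starts on a Thursday, so its 1st Thursday is 1 June 1995.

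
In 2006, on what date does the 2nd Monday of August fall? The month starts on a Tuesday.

14 August 2006

August 2006 begins on a Tuesday, so the first Monday is August 7 (6 days later).
The 2nd Monday is 1 weeks later: 7 + 7 = 14.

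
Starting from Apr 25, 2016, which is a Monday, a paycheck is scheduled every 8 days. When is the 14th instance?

Aug 7, 2016

The 14th occurrence is 13 intervals after the first: 13 × 8 = 104 days after Apr 25, 2016.
Apr has 30 days — 5 days to the end of Apr leaves 99.
May has 31 days (68 left).
Jun has 30 days (38 left).
Jul has 31 days (7 left).
7 days into Aug → Aug 7, 2016.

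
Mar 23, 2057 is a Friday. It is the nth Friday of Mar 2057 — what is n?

4th

Day 23 falls in week ⌈23/7⌉ of the month.
Days 1–7 hold the 1st Friday, 8–14 the 2nd, 15–21 the 3rd, 22–28 the 4th, 29–31 the 5th.
23 is in the range for the 4th.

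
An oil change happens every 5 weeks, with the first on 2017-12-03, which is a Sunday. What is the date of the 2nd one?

The 2nd occurrence is 1 interval after the first: 1 × 35 = 35 days after 2017-12-03.
December has 31 days — 28 days to the end of December leaves 7.
7 days into January → 2018-01-07.

2018-01-07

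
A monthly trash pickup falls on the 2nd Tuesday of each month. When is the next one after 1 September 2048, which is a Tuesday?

September 2048 starts on a Tuesday; its first Tuesday is the 1st, so the 2nd Tuesday is the 8th — 8 September 2048.
8 September 2048 is after 1 September 2048, so that is the next one.

8 September 2048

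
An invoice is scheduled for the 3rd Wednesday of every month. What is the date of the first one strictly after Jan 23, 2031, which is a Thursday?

Feb 19, 2031

Jan 2031 starts on a Wednesday; its first Wednesday is the 1st, so the 3rd Wednesday is the 15th — Jan 15, 2031.
That is not after Jan 23, 2031, so look at Feb 2031.
Feb 2031 starts on a Saturday; its first Wednesday is the 5th, so the 3rd Wednesday is the 19th — Feb 19, 2031.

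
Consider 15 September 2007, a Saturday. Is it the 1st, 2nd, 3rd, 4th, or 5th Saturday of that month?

Day 15 falls in week ⌈15/7⌉ of the month.
Days 1–7 hold the 1st Saturday, 8–14 the 2nd, 15–21 the 3rd, 22–28 the 4th, 29–31 the 5th.
15 is in the range for the 3rd.

3rd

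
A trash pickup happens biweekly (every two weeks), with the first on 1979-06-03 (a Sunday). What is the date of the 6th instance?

1979-08-12

The 6th occurrence is 5 intervals after the first: 5 × 14 = 70 days after 1979-06-03.
June has 30 days — 27 days to the end of June leaves 43.
July has 31 days (12 left).
12 days into August → 1979-08-12.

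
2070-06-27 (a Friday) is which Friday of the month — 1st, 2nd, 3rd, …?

Day 27 falls in week ⌈27/7⌉ of the month.
Days 1–7 hold the 1st Friday, 8–14 the 2nd, 15–21 the 3rd, 22–28 the 4th, 29–31 the 5th.
27 is in the range for the 4th.

4th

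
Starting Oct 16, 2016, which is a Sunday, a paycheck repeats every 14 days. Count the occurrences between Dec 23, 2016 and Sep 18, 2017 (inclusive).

20

Occurrences land 14·i days after Oct 16, 2016 for i = 0, 1, 2, …
Dec 23, 2016 is 68 days after the start; 68 ÷ 14 = 4 remainder 12; since the remainder is 12, round up to i = 5. First occurrence in the window: #6 on Dec 25, 2016 (5×14 = 70 days in).
Sep 18, 2017 is 337 days after the start; 337 ÷ 14 = 24 remainder 1. Last occurrence in the window: #25 on Sep 17, 2017.
Occurrences #6 through #25: 20 in total.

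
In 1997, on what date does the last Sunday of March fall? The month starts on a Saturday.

March 30, 1997

March 1997 begins on a Saturday, so the first Sunday is March 2 (1 day later).
March 1997 has 31 days. Adding weeks: 2, 9, 16, 23, 30 — the last one ≤ 31 is the 30th.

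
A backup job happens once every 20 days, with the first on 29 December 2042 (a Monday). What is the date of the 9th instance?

7 June 2043

The 9th occurrence is 8 intervals after the first: 8 × 20 = 160 days after 29 December 2042.
December has 31 days — 2 days to the end of December leaves 158.
January has 31 days (127 left).
February has 28 days (99 left).
March has 31 days (68 left).
April has 30 days (38 left).
May has 31 days (7 left).
7 days into June → 7 June 2043.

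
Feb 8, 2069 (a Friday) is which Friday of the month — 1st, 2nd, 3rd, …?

2nd

Day 8 falls in week ⌈8/7⌉ of the month.
Days 1–7 hold the 1st Friday, 8–14 the 2nd, 15–21 the 3rd, 22–28 the 4th, 29–31 the 5th.
8 is in the range for the 2nd.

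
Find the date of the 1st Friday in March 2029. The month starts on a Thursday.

March 2029 begins on a Thursday, so the first Friday is March 2 (1 day later).

March 2, 2029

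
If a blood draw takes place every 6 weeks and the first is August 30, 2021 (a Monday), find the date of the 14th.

The 14th occurrence is 13 intervals after the first: 13 × 42 = 546 days after August 30, 2021.
August has 31 days — 1 day to the end of August leaves 545.
From end of August to end of 2021 is 122 days (423 left).
2022 has 365 days (58 left).
January has 31 days (27 left).
27 days into February → February 27, 2023.

February 27, 2023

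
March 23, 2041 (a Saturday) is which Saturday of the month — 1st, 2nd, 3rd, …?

4th

Day 23 falls in week ⌈23/7⌉ of the month.
Days 1–7 hold the 1st Saturday, 8–14 the 2nd, 15–21 the 3rd, 22–28 the 4th, 29–31 the 5th.
23 is in the range for the 4th.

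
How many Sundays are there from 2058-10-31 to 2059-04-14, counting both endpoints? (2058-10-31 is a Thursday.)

2058-10-31 is a Thursday; the first Sunday on or after it is 2058-11-03 (3 days later).
From 2058-11-03 to 2059-04-14: 27 + 31 + 31 + 28 + 31 + 14 = 162 days (rest of November, December, January, February, March, April).
162 ÷ 7 = 23 full weeks with remainder 1, so 23 more Sundays after the first → 24.

24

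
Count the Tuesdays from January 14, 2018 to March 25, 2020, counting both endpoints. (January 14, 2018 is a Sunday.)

115

January 14, 2018 is a Sunday; the first Tuesday on or after it is January 16, 2018 (2 days later).
From January 16, 2018 to March 25, 2020: 349 + 365 + 85 = 799 days (rest of 2018, 2019, to March 25, 2020 in 2020).
799 ÷ 7 = 114 full weeks with remainder 1, so 114 more Tuesdays after the first → 115.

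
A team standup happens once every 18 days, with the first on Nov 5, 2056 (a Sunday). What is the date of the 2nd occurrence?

The 2nd occurrence is 1 interval after the first: 1 × 18 = 18 days after Nov 5, 2056.
18 days later is Nov 23, 2056.

Nov 23, 2056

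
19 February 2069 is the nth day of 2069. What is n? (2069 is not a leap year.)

50

Days in months before February: 31 = 31.
Plus 19 days into February → day 50.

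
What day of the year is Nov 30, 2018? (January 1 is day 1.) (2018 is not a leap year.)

334

Days in months before Nov: 31 + 28 + 31 + 30 + 31 + 30 + 31 + 31 + 30 + 31 = 304.
Plus 30 days into Nov → day 334.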